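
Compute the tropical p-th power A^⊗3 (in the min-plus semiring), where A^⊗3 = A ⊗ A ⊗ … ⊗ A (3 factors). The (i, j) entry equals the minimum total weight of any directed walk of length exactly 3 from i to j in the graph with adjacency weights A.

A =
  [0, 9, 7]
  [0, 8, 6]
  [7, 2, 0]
A^⊗3 =
  [0, 9, 7]
  [0, 8, 6]
  [2, 2, 0]

Each entry (A^⊗3)_ij equals the minimum over all length-3 walks i = v_0 → v_1 → … → v_3 = j of Σ_t A[v_t][v_{t+1}]. For example, for (i, j) = (0, 2) we minimise over 9 possible intermediate vertex sequences; the minimum is 7, attained along the walk 0 → 0 → 0 → 2.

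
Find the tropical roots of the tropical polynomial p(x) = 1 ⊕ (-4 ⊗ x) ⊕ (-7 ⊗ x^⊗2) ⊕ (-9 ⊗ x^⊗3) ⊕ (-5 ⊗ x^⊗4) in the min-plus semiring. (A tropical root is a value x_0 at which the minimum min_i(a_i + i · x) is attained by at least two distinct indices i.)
Roots: {-4, 2, 3, 5}

Each tropical root is a break point of the lower envelope of the lines y = a_i + i · x (there are 5 lines, with slopes 0, 1, ..., 4). Only the lines that attain the minimum somewhere contribute to roots; other lines are dominated. Here the surviving (envelope) indices are i = 4, i = 3, i = 2, i = 1, i = 0.
Intersections between consecutive envelope lines give the roots: for adjacent envelope indices i < j the intersection is x = (a_i − a_j) / (j − i). Reading off the sorted break points: {-4, 2, 3, 5}.
Verification: at each break x_0, at least two indices attain the minimum of min_i(a_i + i · x_0).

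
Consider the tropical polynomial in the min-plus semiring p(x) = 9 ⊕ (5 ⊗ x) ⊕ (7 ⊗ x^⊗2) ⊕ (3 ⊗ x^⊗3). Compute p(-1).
p(-1) = 0

A tropical monomial a ⊗ x^⊗i evaluates to a + i · x. Evaluating each term at x = -1:
  Term 0 contributes 9 + 0 · -1 = 9
  Term 1 contributes 5 + 1 · -1 = 4
  Term 2 contributes 7 + 2 · -1 = 5
  Term 3 contributes 3 + 3 · -1 = 0
p(-1) = ⊕ of these = min[9, 4, 5, 0] = 0.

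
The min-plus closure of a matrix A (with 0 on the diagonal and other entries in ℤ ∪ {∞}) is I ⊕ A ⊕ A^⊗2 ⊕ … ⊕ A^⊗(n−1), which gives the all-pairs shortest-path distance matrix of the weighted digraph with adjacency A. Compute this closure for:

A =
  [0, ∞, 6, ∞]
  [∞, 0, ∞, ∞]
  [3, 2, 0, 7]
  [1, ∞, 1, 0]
Closure =
  [0, 8, 6, 13]
  [∞, 0, ∞, ∞]
  [3, 2, 0, 7]
  [1, 3, 1, 0]

This is the Floyd-Warshall all-pairs shortest-path computation. For each intermediate vertex k = 0, 1, …, 3, update dist[i][j] ← min(dist[i][j], dist[i][k] + dist[k][j]). The final matrix gives, for each (i, j), the minimum total weight of any directed path from i to j (possibly empty when i = j).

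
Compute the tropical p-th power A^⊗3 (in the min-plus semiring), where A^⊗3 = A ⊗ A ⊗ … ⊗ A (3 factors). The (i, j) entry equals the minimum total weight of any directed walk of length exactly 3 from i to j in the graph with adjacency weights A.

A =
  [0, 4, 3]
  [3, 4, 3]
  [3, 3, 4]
A^⊗3 =
  [0, 4, 3]
  [3, 7, 6]
  [3, 7, 6]

Each entry (A^⊗3)_ij equals the minimum over all length-3 walks i = v_0 → v_1 → … → v_3 = j of Σ_t A[v_t][v_{t+1}]. For example, for (i, j) = (0, 2) we minimise over 9 possible intermediate vertex sequences; the minimum is 3, attained along the walk 0 → 0 → 0 → 2.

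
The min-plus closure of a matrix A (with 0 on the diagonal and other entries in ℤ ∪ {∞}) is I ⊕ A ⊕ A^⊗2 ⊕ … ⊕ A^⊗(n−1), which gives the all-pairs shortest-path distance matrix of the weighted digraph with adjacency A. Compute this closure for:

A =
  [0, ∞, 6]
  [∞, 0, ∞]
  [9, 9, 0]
Closure =
  [0, 15, 6]
  [∞, 0, ∞]
  [9, 9, 0]

This is the Floyd-Warshall all-pairs shortest-path computation. For each intermediate vertex k = 0, 1, …, 2, update dist[i][j] ← min(dist[i][j], dist[i][k] + dist[k][j]). The final matrix gives, for each (i, j), the minimum total weight of any directed path from i to j (possibly empty when i = j).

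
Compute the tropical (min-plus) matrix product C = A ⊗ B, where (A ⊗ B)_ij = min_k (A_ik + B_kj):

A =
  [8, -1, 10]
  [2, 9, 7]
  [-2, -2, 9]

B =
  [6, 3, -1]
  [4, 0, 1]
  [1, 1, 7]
A ⊗ B =
  [3, -1, 0]
  [8, 5, 1]
  [2, -2, -3]

Apply the min-plus product entry-by-entry:
  C[0][0] = min over k of (A[0][0] + B[0][0] = 8 + 6 = 14, A[0][1] + B[1][0] = -1 + 4 = 3, A[0][2] + B[2][0] = 10 + 1 = 11) = 3 (attained at k = 1)
  C[0][1] = min over k of (A[0][0] + B[0][1] = 8 + 3 = 11, A[0][1] + B[1][1] = -1 + 0 = -1, A[0][2] + B[2][1] = 10 + 1 = 11) = -1 (attained at k = 1)
  C[0][2] = min over k of (A[0][0] + B[0][2] = 8 + -1 = 7, A[0][1] + B[1][2] = -1 + 1 = 0, A[0][2] + B[2][2] = 10 + 7 = 17) = 0 (attained at k = 1)
  C[1][0] = min over k of (A[1][0] + B[0][0] = 2 + 6 = 8, A[1][1] + B[1][0] = 9 + 4 = 13, A[1][2] + B[2][0] = 7 + 1 = 8) = 8 (attained at k = 0)
  C[1][1] = min over k of (A[1][0] + B[0][1] = 2 + 3 = 5, A[1][1] + B[1][1] = 9 + 0 = 9, A[1][2] + B[2][1] = 7 + 1 = 8) = 5 (attained at k = 0)
  C[1][2] = min over k of (A[1][0] + B[0][2] = 2 + -1 = 1, A[1][1] + B[1][2] = 9 + 1 = 10, A[1][2] + B[2][2] = 7 + 7 = 14) = 1 (attained at k = 0)
  C[2][0] = min over k of (A[2][0] + B[0][0] = -2 + 6 = 4, A[2][1] + B[1][0] = -2 + 4 = 2, A[2][2] + B[2][0] = 9 + 1 = 10) = 2 (attained at k = 1)
  C[2][1] = min over k of (A[2][0] + B[0][1] = -2 + 3 = 1, A[2][1] + B[1][1] = -2 + 0 = -2, A[2][2] + B[2][1] = 9 + 1 = 10) = -2 (attained at k = 1)
  C[2][2] = min over k of (A[2][0] + B[0][2] = -2 + -1 = -3, A[2][1] + B[1][2] = -2 + 1 = -1, A[2][2] + B[2][2] = 9 + 7 = 16) = -3 (attained at k = 0)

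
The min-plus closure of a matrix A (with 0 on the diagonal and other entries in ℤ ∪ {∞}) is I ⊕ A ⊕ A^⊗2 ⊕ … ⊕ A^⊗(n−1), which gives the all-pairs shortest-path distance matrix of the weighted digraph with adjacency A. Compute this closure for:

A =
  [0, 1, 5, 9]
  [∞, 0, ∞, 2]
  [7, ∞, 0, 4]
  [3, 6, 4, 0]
Closure =
  [0, 1, 5, 3]
  [5, 0, 6, 2]
  [7, 8, 0, 4]
  [3, 4, 4, 0]

This is the Floyd-Warshall all-pairs shortest-path computation. For each intermediate vertex k = 0, 1, …, 3, update dist[i][j] ← min(dist[i][j], dist[i][k] + dist[k][j]). The final matrix gives, for each (i, j), the minimum total weight of any directed path from i to j (possibly empty when i = j).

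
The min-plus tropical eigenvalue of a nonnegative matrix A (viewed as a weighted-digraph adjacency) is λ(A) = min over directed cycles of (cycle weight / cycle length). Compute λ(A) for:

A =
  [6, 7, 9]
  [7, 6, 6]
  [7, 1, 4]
λ(A) = 7/2

Enumerate directed cycles and compute their means (weight / length). Sample:
  cycle 0 → 0: weight = 6, length = 1, mean = 6/1 ≈ 6.000
  cycle 1 → 1: weight = 6, length = 1, mean = 6/1 ≈ 6.000
  cycle 2 → 2: weight = 4, length = 1, mean = 4/1 ≈ 4.000
  cycle 0 → 1 → 0: weight = 14, length = 2, mean = 14/2 ≈ 7.000
  cycle 0 → 2 → 0: weight = 16, length = 2, mean = 16/2 ≈ 8.000
  cycle 1 → 0 → 1: weight = 14, length = 2, mean = 14/2 ≈ 7.000
Minimum mean = 3.500, attained e.g. along the cycle 1 → 2 → 1 with weight 7 and length 2. So λ(A) = 7/2 = 7/2.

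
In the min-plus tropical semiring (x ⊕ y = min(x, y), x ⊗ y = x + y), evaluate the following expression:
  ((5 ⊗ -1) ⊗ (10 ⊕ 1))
((5 ⊗ -1) ⊗ (10 ⊕ 1)) = 5

Expand innermost to outermost. Recall ⊕ takes the minimum of its arguments and ⊗ takes their sum. Working out the expression ((5 ⊗ -1) ⊗ (10 ⊕ 1)) gives 5.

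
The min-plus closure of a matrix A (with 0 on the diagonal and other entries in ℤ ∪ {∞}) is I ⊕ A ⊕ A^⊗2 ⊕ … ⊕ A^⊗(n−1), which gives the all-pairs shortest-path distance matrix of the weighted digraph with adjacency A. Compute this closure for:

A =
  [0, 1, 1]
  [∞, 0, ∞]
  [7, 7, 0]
Closure =
  [0, 1, 1]
  [∞, 0, ∞]
  [7, 7, 0]

This is the Floyd-Warshall all-pairs shortest-path computation. For each intermediate vertex k = 0, 1, …, 2, update dist[i][j] ← min(dist[i][j], dist[i][k] + dist[k][j]). The final matrix gives, for each (i, j), the minimum total weight of any directed path from i to j (possibly empty when i = j).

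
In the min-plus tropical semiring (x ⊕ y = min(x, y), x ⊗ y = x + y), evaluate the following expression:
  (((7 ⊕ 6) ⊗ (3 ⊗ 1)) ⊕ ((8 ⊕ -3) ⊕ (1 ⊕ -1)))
(((7 ⊕ 6) ⊗ (3 ⊗ 1)) ⊕ ((8 ⊕ -3) ⊕ (1 ⊕ -1))) = -3

Expand innermost to outermost. Recall ⊕ takes the minimum of its arguments and ⊗ takes their sum. Working out the expression (((7 ⊕ 6) ⊗ (3 ⊗ 1)) ⊕ ((8 ⊕ -3) ⊕ (1 ⊕ -1))) gives -3.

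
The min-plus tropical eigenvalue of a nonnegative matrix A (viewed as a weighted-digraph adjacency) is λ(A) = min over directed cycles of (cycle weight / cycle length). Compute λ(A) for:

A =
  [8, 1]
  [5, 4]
λ(A) = 3

Enumerate directed cycles and compute their means (weight / length). Sample:
  cycle 0 → 0: weight = 8, length = 1, mean = 8/1 ≈ 8.000
  cycle 1 → 1: weight = 4, length = 1, mean = 4/1 ≈ 4.000
  cycle 0 → 1 → 0: weight = 6, length = 2, mean = 6/2 ≈ 3.000
  cycle 1 → 0 → 1: weight = 6, length = 2, mean = 6/2 ≈ 3.000
Minimum mean = 3.000, attained e.g. along the cycle 0 → 1 → 0 with weight 6 and length 2. So λ(A) = 6/2 = 3.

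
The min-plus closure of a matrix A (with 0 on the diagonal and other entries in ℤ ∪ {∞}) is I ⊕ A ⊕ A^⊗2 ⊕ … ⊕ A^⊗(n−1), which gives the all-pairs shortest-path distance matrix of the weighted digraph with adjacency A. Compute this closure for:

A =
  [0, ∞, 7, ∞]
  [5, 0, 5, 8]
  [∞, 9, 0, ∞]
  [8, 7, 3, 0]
Closure =
  [0, 16, 7, 24]
  [5, 0, 5, 8]
  [14, 9, 0, 17]
  [8, 7, 3, 0]

This is the Floyd-Warshall all-pairs shortest-path computation. For each intermediate vertex k = 0, 1, …, 3, update dist[i][j] ← min(dist[i][j], dist[i][k] + dist[k][j]). The final matrix gives, for each (i, j), the minimum total weight of any directed path from i to j (possibly empty when i = j).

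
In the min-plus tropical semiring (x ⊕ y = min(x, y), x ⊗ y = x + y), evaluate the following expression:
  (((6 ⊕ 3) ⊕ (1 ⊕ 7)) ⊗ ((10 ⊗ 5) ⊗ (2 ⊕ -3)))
(((6 ⊕ 3) ⊕ (1 ⊕ 7)) ⊗ ((10 ⊗ 5) ⊗ (2 ⊕ -3))) = 13

Expand innermost to outermost. Recall ⊕ takes the minimum of its arguments and ⊗ takes their sum. Working out the expression (((6 ⊕ 3) ⊕ (1 ⊕ 7)) ⊗ ((10 ⊗ 5) ⊗ (2 ⊕ -3))) gives 13.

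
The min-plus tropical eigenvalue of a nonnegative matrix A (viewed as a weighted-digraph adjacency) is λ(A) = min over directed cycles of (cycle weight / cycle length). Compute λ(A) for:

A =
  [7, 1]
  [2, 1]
λ(A) = 1

Enumerate directed cycles and compute their means (weight / length). Sample:
  cycle 0 → 0: weight = 7, length = 1, mean = 7/1 ≈ 7.000
  cycle 1 → 1: weight = 1, length = 1, mean = 1/1 ≈ 1.000
  cycle 0 → 1 → 0: weight = 3, length = 2, mean = 3/2 ≈ 1.500
  cycle 1 → 0 → 1: weight = 3, length = 2, mean = 3/2 ≈ 1.500
Minimum mean = 1.000, attained e.g. along the cycle 1 → 1 with weight 1 and length 1. So λ(A) = 1/1 = 1.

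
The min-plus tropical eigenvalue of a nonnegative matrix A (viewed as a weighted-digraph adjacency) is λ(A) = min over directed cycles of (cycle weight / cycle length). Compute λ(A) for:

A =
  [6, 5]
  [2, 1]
λ(A) = 1

Enumerate directed cycles and compute their means (weight / length). Sample:
  cycle 0 → 0: weight = 6, length = 1, mean = 6/1 ≈ 6.000
  cycle 1 → 1: weight = 1, length = 1, mean = 1/1 ≈ 1.000
  cycle 0 → 1 → 0: weight = 7, length = 2, mean = 7/2 ≈ 3.500
  cycle 1 → 0 → 1: weight = 7, length = 2, mean = 7/2 ≈ 3.500
Minimum mean = 1.000, attained e.g. along the cycle 1 → 1 with weight 1 and length 1. So λ(A) = 1/1 = 1.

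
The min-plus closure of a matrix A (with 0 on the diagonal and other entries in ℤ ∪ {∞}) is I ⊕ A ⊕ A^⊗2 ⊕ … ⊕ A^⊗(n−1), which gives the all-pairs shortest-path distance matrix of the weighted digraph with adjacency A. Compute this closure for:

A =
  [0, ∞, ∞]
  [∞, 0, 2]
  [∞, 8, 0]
Closure =
  [0, ∞, ∞]
  [∞, 0, 2]
  [∞, 8, 0]

This is the Floyd-Warshall all-pairs shortest-path computation. For each intermediate vertex k = 0, 1, …, 2, update dist[i][j] ← min(dist[i][j], dist[i][k] + dist[k][j]). The final matrix gives, for each (i, j), the minimum total weight of any directed path from i to j (possibly empty when i = j).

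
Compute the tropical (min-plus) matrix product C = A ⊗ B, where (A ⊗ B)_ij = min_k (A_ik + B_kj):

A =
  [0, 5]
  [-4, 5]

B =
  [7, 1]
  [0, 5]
A ⊗ B =
  [5, 1]
  [3, -3]

Apply the min-plus product entry-by-entry:
  C[0][0] = min over k of (A[0][0] + B[0][0] = 0 + 7 = 7, A[0][1] + B[1][0] = 5 + 0 = 5) = 5 (attained at k = 1)
  C[0][1] = min over k of (A[0][0] + B[0][1] = 0 + 1 = 1, A[0][1] + B[1][1] = 5 + 5 = 10) = 1 (attained at k = 0)
  C[1][0] = min over k of (A[1][0] + B[0][0] = -4 + 7 = 3, A[1][1] + B[1][0] = 5 + 0 = 5) = 3 (attained at k = 0)
  C[1][1] = min over k of (A[1][0] + B[0][1] = -4 + 1 = -3, A[1][1] + B[1][1] = 5 + 5 = 10) = -3 (attained at k = 0)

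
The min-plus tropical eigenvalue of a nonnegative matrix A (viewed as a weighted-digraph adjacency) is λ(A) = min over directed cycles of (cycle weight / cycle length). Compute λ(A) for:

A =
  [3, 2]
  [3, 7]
λ(A) = 5/2

Enumerate directed cycles and compute their means (weight / length). Sample:
  cycle 0 → 0: weight = 3, length = 1, mean = 3/1 ≈ 3.000
  cycle 1 → 1: weight = 7, length = 1, mean = 7/1 ≈ 7.000
  cycle 0 → 1 → 0: weight = 5, length = 2, mean = 5/2 ≈ 2.500
  cycle 1 → 0 → 1: weight = 5, length = 2, mean = 5/2 ≈ 2.500
Minimum mean = 2.500, attained e.g. along the cycle 0 → 1 → 0 with weight 5 and length 2. So λ(A) = 5/2 = 5/2.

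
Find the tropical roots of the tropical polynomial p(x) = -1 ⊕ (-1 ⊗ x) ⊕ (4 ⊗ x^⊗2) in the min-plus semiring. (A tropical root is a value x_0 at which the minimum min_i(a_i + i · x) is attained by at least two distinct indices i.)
Roots: {-5, 0}

Each tropical root is a break point of the lower envelope of the lines y = a_i + i · x (there are 3 lines, with slopes 0, 1, ..., 2). Only the lines that attain the minimum somewhere contribute to roots; other lines are dominated. Here the surviving (envelope) indices are i = 2, i = 1, i = 0.
Intersections between consecutive envelope lines give the roots: for adjacent envelope indices i < j the intersection is x = (a_i − a_j) / (j − i). Reading off the sorted break points: {-5, 0}.
Verification: at each break x_0, at least two indices attain the minimum of min_i(a_i + i · x_0).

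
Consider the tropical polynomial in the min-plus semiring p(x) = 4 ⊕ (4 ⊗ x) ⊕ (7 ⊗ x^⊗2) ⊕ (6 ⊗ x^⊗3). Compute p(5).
p(5) = 4

A tropical monomial a ⊗ x^⊗i evaluates to a + i · x. Evaluating each term at x = 5:
  Term 0 contributes 4 + 0 · 5 = 4
  Term 1 contributes 4 + 1 · 5 = 9
  Term 2 contributes 7 + 2 · 5 = 17
  Term 3 contributes 6 + 3 · 5 = 21
p(5) = ⊕ of these = min[4, 9, 17, 21] = 4.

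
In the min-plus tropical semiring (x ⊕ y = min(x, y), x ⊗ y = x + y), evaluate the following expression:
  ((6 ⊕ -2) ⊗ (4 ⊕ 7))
((6 ⊕ -2) ⊗ (4 ⊕ 7)) = 2

Expand innermost to outermost. Recall ⊕ takes the minimum of its arguments and ⊗ takes their sum. Working out the expression ((6 ⊕ -2) ⊗ (4 ⊕ 7)) gives 2.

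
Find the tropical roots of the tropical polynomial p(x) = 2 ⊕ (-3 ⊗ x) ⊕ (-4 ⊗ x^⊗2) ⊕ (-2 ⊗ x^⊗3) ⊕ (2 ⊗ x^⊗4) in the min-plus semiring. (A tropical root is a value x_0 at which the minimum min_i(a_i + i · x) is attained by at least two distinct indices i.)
Roots: {-4, -2, 1, 5}

Each tropical root is a break point of the lower envelope of the lines y = a_i + i · x (there are 5 lines, with slopes 0, 1, ..., 4). Only the lines that attain the minimum somewhere contribute to roots; other lines are dominated. Here the surviving (envelope) indices are i = 4, i = 3, i = 2, i = 1, i = 0.
Intersections between consecutive envelope lines give the roots: for adjacent envelope indices i < j the intersection is x = (a_i − a_j) / (j − i). Reading off the sorted break points: {-4, -2, 1, 5}.
Verification: at each break x_0, at least two indices attain the minimum of min_i(a_i + i · x_0).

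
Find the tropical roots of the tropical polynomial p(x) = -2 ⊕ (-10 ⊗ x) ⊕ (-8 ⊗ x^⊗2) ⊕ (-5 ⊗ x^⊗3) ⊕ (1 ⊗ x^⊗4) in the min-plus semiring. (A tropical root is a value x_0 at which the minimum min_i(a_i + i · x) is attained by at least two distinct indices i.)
Roots: {-6, -3, -2, 8}

Each tropical root is a break point of the lower envelope of the lines y = a_i + i · x (there are 5 lines, with slopes 0, 1, ..., 4). Only the lines that attain the minimum somewhere contribute to roots; other lines are dominated. Here the surviving (envelope) indices are i = 4, i = 3, i = 2, i = 1, i = 0.
Intersections between consecutive envelope lines give the roots: for adjacent envelope indices i < j the intersection is x = (a_i − a_j) / (j − i). Reading off the sorted break points: {-6, -3, -2, 8}.
Verification: at each break x_0, at least two indices attain the minimum of min_i(a_i + i · x_0).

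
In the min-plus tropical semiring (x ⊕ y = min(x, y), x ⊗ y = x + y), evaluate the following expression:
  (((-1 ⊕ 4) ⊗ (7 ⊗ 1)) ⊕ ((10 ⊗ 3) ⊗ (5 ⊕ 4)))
(((-1 ⊕ 4) ⊗ (7 ⊗ 1)) ⊕ ((10 ⊗ 3) ⊗ (5 ⊕ 4))) = 7

Expand innermost to outermost. Recall ⊕ takes the minimum of its arguments and ⊗ takes their sum. Working out the expression (((-1 ⊕ 4) ⊗ (7 ⊗ 1)) ⊕ ((10 ⊗ 3) ⊗ (5 ⊕ 4))) gives 7.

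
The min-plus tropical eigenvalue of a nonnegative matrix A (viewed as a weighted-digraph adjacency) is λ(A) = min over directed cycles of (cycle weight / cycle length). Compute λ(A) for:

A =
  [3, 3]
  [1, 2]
λ(A) = 2

Enumerate directed cycles and compute their means (weight / length). Sample:
  cycle 0 → 0: weight = 3, length = 1, mean = 3/1 ≈ 3.000
  cycle 1 → 1: weight = 2, length = 1, mean = 2/1 ≈ 2.000
  cycle 0 → 1 → 0: weight = 4, length = 2, mean = 4/2 ≈ 2.000
  cycle 1 → 0 → 1: weight = 4, length = 2, mean = 4/2 ≈ 2.000
Minimum mean = 2.000, attained e.g. along the cycle 1 → 1 with weight 2 and length 1. So λ(A) = 2/1 = 2.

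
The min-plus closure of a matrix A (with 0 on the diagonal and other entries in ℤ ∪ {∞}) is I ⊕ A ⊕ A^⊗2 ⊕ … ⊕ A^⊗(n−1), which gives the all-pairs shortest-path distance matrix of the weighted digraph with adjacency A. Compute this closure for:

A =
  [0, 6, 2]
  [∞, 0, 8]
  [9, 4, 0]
Closure =
  [0, 6, 2]
  [17, 0, 8]
  [9, 4, 0]

This is the Floyd-Warshall all-pairs shortest-path computation. For each intermediate vertex k = 0, 1, …, 2, update dist[i][j] ← min(dist[i][j], dist[i][k] + dist[k][j]). The final matrix gives, for each (i, j), the minimum total weight of any directed path from i to j (possibly empty when i = j).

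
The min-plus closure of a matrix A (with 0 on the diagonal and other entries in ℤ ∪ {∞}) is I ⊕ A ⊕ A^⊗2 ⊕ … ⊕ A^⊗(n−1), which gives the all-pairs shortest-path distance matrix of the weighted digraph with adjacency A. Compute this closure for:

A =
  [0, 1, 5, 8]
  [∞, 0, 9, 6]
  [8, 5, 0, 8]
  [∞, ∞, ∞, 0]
Closure =
  [0, 1, 5, 7]
  [17, 0, 9, 6]
  [8, 5, 0, 8]
  [∞, ∞, ∞, 0]

This is the Floyd-Warshall all-pairs shortest-path computation. For each intermediate vertex k = 0, 1, …, 3, update dist[i][j] ← min(dist[i][j], dist[i][k] + dist[k][j]). The final matrix gives, for each (i, j), the minimum total weight of any directed path from i to j (possibly empty when i = j).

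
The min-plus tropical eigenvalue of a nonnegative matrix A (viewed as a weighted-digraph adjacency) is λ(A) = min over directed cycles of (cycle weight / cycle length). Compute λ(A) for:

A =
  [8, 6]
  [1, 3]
λ(A) = 3

Enumerate directed cycles and compute their means (weight / length). Sample:
  cycle 0 → 0: weight = 8, length = 1, mean = 8/1 ≈ 8.000
  cycle 1 → 1: weight = 3, length = 1, mean = 3/1 ≈ 3.000
  cycle 0 → 1 → 0: weight = 7, length = 2, mean = 7/2 ≈ 3.500
  cycle 1 → 0 → 1: weight = 7, length = 2, mean = 7/2 ≈ 3.500
Minimum mean = 3.000, attained e.g. along the cycle 1 → 1 with weight 3 and length 1. So λ(A) = 3/1 = 3.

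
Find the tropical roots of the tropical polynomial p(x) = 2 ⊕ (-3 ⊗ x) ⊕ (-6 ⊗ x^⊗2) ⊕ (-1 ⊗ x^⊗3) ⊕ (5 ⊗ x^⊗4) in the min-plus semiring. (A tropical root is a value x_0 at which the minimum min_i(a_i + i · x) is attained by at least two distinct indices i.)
Roots: {-6, -5, 3, 5}

Each tropical root is a break point of the lower envelope of the lines y = a_i + i · x (there are 5 lines, with slopes 0, 1, ..., 4). Only the lines that attain the minimum somewhere contribute to roots; other lines are dominated. Here the surviving (envelope) indices are i = 4, i = 3, i = 2, i = 1, i = 0.
Intersections between consecutive envelope lines give the roots: for adjacent envelope indices i < j the intersection is x = (a_i − a_j) / (j − i). Reading off the sorted break points: {-6, -5, 3, 5}.
Verification: at each break x_0, at least two indices attain the minimum of min_i(a_i + i · x_0).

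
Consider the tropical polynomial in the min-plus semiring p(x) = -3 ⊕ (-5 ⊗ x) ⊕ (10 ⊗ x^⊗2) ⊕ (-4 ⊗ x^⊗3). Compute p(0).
p(0) = -5

A tropical monomial a ⊗ x^⊗i evaluates to a + i · x. Evaluating each term at x = 0:
  Term 0 contributes -3 + 0 · 0 = -3
  Term 1 contributes -5 + 1 · 0 = -5
  Term 2 contributes 10 + 2 · 0 = 10
  Term 3 contributes -4 + 3 · 0 = -4
p(0) = ⊕ of these = min[-3, -5, 10, -4] = -5.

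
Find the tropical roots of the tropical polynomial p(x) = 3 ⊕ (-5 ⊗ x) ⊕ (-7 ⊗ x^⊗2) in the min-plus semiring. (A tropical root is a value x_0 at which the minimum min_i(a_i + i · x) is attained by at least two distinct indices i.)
Roots: {2, 8}

Each tropical root is a break point of the lower envelope of the lines y = a_i + i · x (there are 3 lines, with slopes 0, 1, ..., 2). Only the lines that attain the minimum somewhere contribute to roots; other lines are dominated. Here the surviving (envelope) indices are i = 2, i = 1, i = 0.
Intersections between consecutive envelope lines give the roots: for adjacent envelope indices i < j the intersection is x = (a_i − a_j) / (j − i). Reading off the sorted break points: {2, 8}.
Verification: at each break x_0, at least two indices attain the minimum of min_i(a_i + i · x_0).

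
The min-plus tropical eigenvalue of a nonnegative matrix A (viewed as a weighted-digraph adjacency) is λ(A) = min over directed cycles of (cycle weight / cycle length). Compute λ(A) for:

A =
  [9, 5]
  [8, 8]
λ(A) = 13/2

Enumerate directed cycles and compute their means (weight / length). Sample:
  cycle 0 → 0: weight = 9, length = 1, mean = 9/1 ≈ 9.000
  cycle 1 → 1: weight = 8, length = 1, mean = 8/1 ≈ 8.000
  cycle 0 → 1 → 0: weight = 13, length = 2, mean = 13/2 ≈ 6.500
  cycle 1 → 0 → 1: weight = 13, length = 2, mean = 13/2 ≈ 6.500
Minimum mean = 6.500, attained e.g. along the cycle 0 → 1 → 0 with weight 13 and length 2. So λ(A) = 13/2 = 13/2.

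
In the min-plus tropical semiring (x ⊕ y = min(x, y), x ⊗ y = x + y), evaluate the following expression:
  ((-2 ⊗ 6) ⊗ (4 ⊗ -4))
((-2 ⊗ 6) ⊗ (4 ⊗ -4)) = 4

Expand innermost to outermost. Recall ⊕ takes the minimum of its arguments and ⊗ takes their sum. Working out the expression ((-2 ⊗ 6) ⊗ (4 ⊗ -4)) gives 4.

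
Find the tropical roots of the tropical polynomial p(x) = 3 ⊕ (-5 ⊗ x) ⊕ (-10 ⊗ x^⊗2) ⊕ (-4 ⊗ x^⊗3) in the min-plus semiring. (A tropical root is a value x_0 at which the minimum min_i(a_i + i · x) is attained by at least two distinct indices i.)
Roots: {-6, 5, 8}

Each tropical root is a break point of the lower envelope of the lines y = a_i + i · x (there are 4 lines, with slopes 0, 1, ..., 3). Only the lines that attain the minimum somewhere contribute to roots; other lines are dominated. Here the surviving (envelope) indices are i = 3, i = 2, i = 1, i = 0.
Intersections between consecutive envelope lines give the roots: for adjacent envelope indices i < j the intersection is x = (a_i − a_j) / (j − i). Reading off the sorted break points: {-6, 5, 8}.
Verification: at each break x_0, at least two indices attain the minimum of min_i(a_i + i · x_0).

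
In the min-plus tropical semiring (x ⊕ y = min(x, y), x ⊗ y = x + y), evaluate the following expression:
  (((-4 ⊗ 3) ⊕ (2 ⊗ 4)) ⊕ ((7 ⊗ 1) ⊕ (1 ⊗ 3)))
(((-4 ⊗ 3) ⊕ (2 ⊗ 4)) ⊕ ((7 ⊗ 1) ⊕ (1 ⊗ 3))) = -1

Expand innermost to outermost. Recall ⊕ takes the minimum of its arguments and ⊗ takes their sum. Working out the expression (((-4 ⊗ 3) ⊕ (2 ⊗ 4)) ⊕ ((7 ⊗ 1) ⊕ (1 ⊗ 3))) gives -1.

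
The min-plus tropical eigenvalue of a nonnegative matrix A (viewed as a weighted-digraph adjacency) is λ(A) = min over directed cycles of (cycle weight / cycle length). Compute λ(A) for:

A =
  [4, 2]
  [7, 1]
λ(A) = 1

Enumerate directed cycles and compute their means (weight / length). Sample:
  cycle 0 → 0: weight = 4, length = 1, mean = 4/1 ≈ 4.000
  cycle 1 → 1: weight = 1, length = 1, mean = 1/1 ≈ 1.000
  cycle 0 → 1 → 0: weight = 9, length = 2, mean = 9/2 ≈ 4.500
  cycle 1 → 0 → 1: weight = 9, length = 2, mean = 9/2 ≈ 4.500
Minimum mean = 1.000, attained e.g. along the cycle 1 → 1 with weight 1 and length 1. So λ(A) = 1/1 = 1.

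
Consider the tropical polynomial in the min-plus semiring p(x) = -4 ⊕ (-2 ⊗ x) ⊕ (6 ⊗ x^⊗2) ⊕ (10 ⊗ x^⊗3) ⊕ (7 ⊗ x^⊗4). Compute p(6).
p(6) = -4

A tropical monomial a ⊗ x^⊗i evaluates to a + i · x. Evaluating each term at x = 6:
  Term 0 contributes -4 + 0 · 6 = -4
  Term 1 contributes -2 + 1 · 6 = 4
  Term 2 contributes 6 + 2 · 6 = 18
  Term 3 contributes 10 + 3 · 6 = 28
  Term 4 contributes 7 + 4 · 6 = 31
p(6) = ⊕ of these = min[-4, 4, 18, 28, 31] = -4.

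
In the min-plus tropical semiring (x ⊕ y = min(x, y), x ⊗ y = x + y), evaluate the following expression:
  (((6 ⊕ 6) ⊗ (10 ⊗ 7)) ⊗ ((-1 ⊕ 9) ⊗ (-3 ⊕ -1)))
(((6 ⊕ 6) ⊗ (10 ⊗ 7)) ⊗ ((-1 ⊕ 9) ⊗ (-3 ⊕ -1))) = 19

Expand innermost to outermost. Recall ⊕ takes the minimum of its arguments and ⊗ takes their sum. Working out the expression (((6 ⊕ 6) ⊗ (10 ⊗ 7)) ⊗ ((-1 ⊕ 9) ⊗ (-3 ⊕ -1))) gives 19.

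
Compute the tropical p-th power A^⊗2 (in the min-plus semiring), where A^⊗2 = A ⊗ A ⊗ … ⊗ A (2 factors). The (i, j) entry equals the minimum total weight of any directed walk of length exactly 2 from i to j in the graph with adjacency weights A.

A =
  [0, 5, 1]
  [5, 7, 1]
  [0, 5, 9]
A^⊗2 =
  [0, 5, 1]
  [1, 6, 6]
  [0, 5, 1]

Each entry (A^⊗2)_ij equals the minimum over all length-2 walks i = v_0 → v_1 → … → v_2 = j of Σ_t A[v_t][v_{t+1}]. For example, for (i, j) = (0, 2) we minimise over 3 possible intermediate vertex sequences; the minimum is 1, attained along the walk 0 → 0 → 2.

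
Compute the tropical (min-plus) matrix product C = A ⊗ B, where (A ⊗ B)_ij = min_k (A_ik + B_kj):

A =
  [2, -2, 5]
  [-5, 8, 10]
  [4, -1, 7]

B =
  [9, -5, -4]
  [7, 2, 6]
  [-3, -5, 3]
A ⊗ B =
  [2, -3, -2]
  [4, -10, -9]
  [4, -1, 0]

Apply the min-plus product entry-by-entry:
  C[0][0] = min over k of (A[0][0] + B[0][0] = 2 + 9 = 11, A[0][1] + B[1][0] = -2 + 7 = 5, A[0][2] + B[2][0] = 5 + -3 = 2) = 2 (attained at k = 2)
  C[0][1] = min over k of (A[0][0] + B[0][1] = 2 + -5 = -3, A[0][1] + B[1][1] = -2 + 2 = 0, A[0][2] + B[2][1] = 5 + -5 = 0) = -3 (attained at k = 0)
  C[0][2] = min over k of (A[0][0] + B[0][2] = 2 + -4 = -2, A[0][1] + B[1][2] = -2 + 6 = 4, A[0][2] + B[2][2] = 5 + 3 = 8) = -2 (attained at k = 0)
  C[1][0] = min over k of (A[1][0] + B[0][0] = -5 + 9 = 4, A[1][1] + B[1][0] = 8 + 7 = 15, A[1][2] + B[2][0] = 10 + -3 = 7) = 4 (attained at k = 0)
  C[1][1] = min over k of (A[1][0] + B[0][1] = -5 + -5 = -10, A[1][1] + B[1][1] = 8 + 2 = 10, A[1][2] + B[2][1] = 10 + -5 = 5) = -10 (attained at k = 0)
  C[1][2] = min over k of (A[1][0] + B[0][2] = -5 + -4 = -9, A[1][1] + B[1][2] = 8 + 6 = 14, A[1][2] + B[2][2] = 10 + 3 = 13) = -9 (attained at k = 0)
  C[2][0] = min over k of (A[2][0] + B[0][0] = 4 + 9 = 13, A[2][1] + B[1][0] = -1 + 7 = 6, A[2][2] + B[2][0] = 7 + -3 = 4) = 4 (attained at k = 2)
  C[2][1] = min over k of (A[2][0] + B[0][1] = 4 + -5 = -1, A[2][1] + B[1][1] = -1 + 2 = 1, A[2][2] + B[2][1] = 7 + -5 = 2) = -1 (attained at k = 0)
  C[2][2] = min over k of (A[2][0] + B[0][2] = 4 + -4 = 0, A[2][1] + B[1][2] = -1 + 6 = 5, A[2][2] + B[2][2] = 7 + 3 = 10) = 0 (attained at k = 0)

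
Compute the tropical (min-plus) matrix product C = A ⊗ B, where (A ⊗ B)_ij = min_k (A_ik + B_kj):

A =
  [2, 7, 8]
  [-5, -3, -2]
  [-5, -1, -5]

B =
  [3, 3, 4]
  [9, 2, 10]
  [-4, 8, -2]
A ⊗ B =
  [4, 5, 6]
  [-6, -2, -4]
  [-9, -2, -7]

Apply the min-plus product entry-by-entry:
  C[0][0] = min over k of (A[0][0] + B[0][0] = 2 + 3 = 5, A[0][1] + B[1][0] = 7 + 9 = 16, A[0][2] + B[2][0] = 8 + -4 = 4) = 4 (attained at k = 2)
  C[0][1] = min over k of (A[0][0] + B[0][1] = 2 + 3 = 5, A[0][1] + B[1][1] = 7 + 2 = 9, A[0][2] + B[2][1] = 8 + 8 = 16) = 5 (attained at k = 0)
  C[0][2] = min over k of (A[0][0] + B[0][2] = 2 + 4 = 6, A[0][1] + B[1][2] = 7 + 10 = 17, A[0][2] + B[2][2] = 8 + -2 = 6) = 6 (attained at k = 0)
  C[1][0] = min over k of (A[1][0] + B[0][0] = -5 + 3 = -2, A[1][1] + B[1][0] = -3 + 9 = 6, A[1][2] + B[2][0] = -2 + -4 = -6) = -6 (attained at k = 2)
  C[1][1] = min over k of (A[1][0] + B[0][1] = -5 + 3 = -2, A[1][1] + B[1][1] = -3 + 2 = -1, A[1][2] + B[2][1] = -2 + 8 = 6) = -2 (attained at k = 0)
  C[1][2] = min over k of (A[1][0] + B[0][2] = -5 + 4 = -1, A[1][1] + B[1][2] = -3 + 10 = 7, A[1][2] + B[2][2] = -2 + -2 = -4) = -4 (attained at k = 2)
  C[2][0] = min over k of (A[2][0] + B[0][0] = -5 + 3 = -2, A[2][1] + B[1][0] = -1 + 9 = 8, A[2][2] + B[2][0] = -5 + -4 = -9) = -9 (attained at k = 2)
  C[2][1] = min over k of (A[2][0] + B[0][1] = -5 + 3 = -2, A[2][1] + B[1][1] = -1 + 2 = 1, A[2][2] + B[2][1] = -5 + 8 = 3) = -2 (attained at k = 0)
  C[2][2] = min over k of (A[2][0] + B[0][2] = -5 + 4 = -1, A[2][1] + B[1][2] = -1 + 10 = 9, A[2][2] + B[2][2] = -5 + -2 = -7) = -7 (attained at k = 2)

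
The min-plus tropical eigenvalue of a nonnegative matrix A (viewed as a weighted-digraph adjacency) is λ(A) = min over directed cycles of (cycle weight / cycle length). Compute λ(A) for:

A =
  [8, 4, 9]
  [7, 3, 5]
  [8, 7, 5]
λ(A) = 3

Enumerate directed cycles and compute their means (weight / length). Sample:
  cycle 0 → 0: weight = 8, length = 1, mean = 8/1 ≈ 8.000
  cycle 1 → 1: weight = 3, length = 1, mean = 3/1 ≈ 3.000
  cycle 2 → 2: weight = 5, length = 1, mean = 5/1 ≈ 5.000
  cycle 0 → 1 → 0: weight = 11, length = 2, mean = 11/2 ≈ 5.500
  cycle 0 → 2 → 0: weight = 17, length = 2, mean = 17/2 ≈ 8.500
  cycle 1 → 0 → 1: weight = 11, length = 2, mean = 11/2 ≈ 5.500
Minimum mean = 3.000, attained e.g. along the cycle 1 → 1 with weight 3 and length 1. So λ(A) = 3/1 = 3.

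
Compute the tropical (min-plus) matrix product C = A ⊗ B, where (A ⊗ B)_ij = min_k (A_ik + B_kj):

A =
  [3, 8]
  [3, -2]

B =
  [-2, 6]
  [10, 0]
A ⊗ B =
  [1, 8]
  [1, -2]

Apply the min-plus product entry-by-entry:
  C[0][0] = min over k of (A[0][0] + B[0][0] = 3 + -2 = 1, A[0][1] + B[1][0] = 8 + 10 = 18) = 1 (attained at k = 0)
  C[0][1] = min over k of (A[0][0] + B[0][1] = 3 + 6 = 9, A[0][1] + B[1][1] = 8 + 0 = 8) = 8 (attained at k = 1)
  C[1][0] = min over k of (A[1][0] + B[0][0] = 3 + -2 = 1, A[1][1] + B[1][0] = -2 + 10 = 8) = 1 (attained at k = 0)
  C[1][1] = min over k of (A[1][0] + B[0][1] = 3 + 6 = 9, A[1][1] + B[1][1] = -2 + 0 = -2) = -2 (attained at k = 1)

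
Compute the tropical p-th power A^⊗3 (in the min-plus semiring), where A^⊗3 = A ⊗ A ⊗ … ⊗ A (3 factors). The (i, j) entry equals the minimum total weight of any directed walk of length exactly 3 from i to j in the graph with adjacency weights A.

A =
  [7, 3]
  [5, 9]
A^⊗3 =
  [15, 11]
  [13, 15]

Each entry (A^⊗3)_ij equals the minimum over all length-3 walks i = v_0 → v_1 → … → v_3 = j of Σ_t A[v_t][v_{t+1}]. For example, for (i, j) = (0, 1) we minimise over 4 possible intermediate vertex sequences; the minimum is 11, attained along the walk 0 → 1 → 0 → 1.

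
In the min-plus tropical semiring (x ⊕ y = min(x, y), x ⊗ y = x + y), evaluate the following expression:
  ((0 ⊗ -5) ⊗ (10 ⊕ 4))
((0 ⊗ -5) ⊗ (10 ⊕ 4)) = -1

Expand innermost to outermost. Recall ⊕ takes the minimum of its arguments and ⊗ takes their sum. Working out the expression ((0 ⊗ -5) ⊗ (10 ⊕ 4)) gives -1.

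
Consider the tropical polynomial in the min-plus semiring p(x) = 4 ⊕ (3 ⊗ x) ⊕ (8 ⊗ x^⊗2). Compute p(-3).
p(-3) = 0

A tropical monomial a ⊗ x^⊗i evaluates to a + i · x. Evaluating each term at x = -3:
  Term 0 contributes 4 + 0 · -3 = 4
  Term 1 contributes 3 + 1 · -3 = 0
  Term 2 contributes 8 + 2 · -3 = 2
p(-3) = ⊕ of these = min[4, 0, 2] = 0.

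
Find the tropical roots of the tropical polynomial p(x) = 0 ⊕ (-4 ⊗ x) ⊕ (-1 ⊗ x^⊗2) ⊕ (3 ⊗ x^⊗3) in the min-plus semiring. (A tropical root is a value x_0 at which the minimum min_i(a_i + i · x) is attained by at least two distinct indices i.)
Roots: {-4, -3, 4}

Each tropical root is a break point of the lower envelope of the lines y = a_i + i · x (there are 4 lines, with slopes 0, 1, ..., 3). Only the lines that attain the minimum somewhere contribute to roots; other lines are dominated. Here the surviving (envelope) indices are i = 3, i = 2, i = 1, i = 0.
Intersections between consecutive envelope lines give the roots: for adjacent envelope indices i < j the intersection is x = (a_i − a_j) / (j − i). Reading off the sorted break points: {-4, -3, 4}.
Verification: at each break x_0, at least two indices attain the minimum of min_i(a_i + i · x_0).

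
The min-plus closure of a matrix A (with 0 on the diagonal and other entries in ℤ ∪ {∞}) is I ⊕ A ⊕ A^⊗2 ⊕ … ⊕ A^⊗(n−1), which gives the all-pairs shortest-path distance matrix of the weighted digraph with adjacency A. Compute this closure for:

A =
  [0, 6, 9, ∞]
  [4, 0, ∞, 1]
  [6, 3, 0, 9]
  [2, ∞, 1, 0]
Closure =
  [0, 6, 8, 7]
  [3, 0, 2, 1]
  [6, 3, 0, 4]
  [2, 4, 1, 0]

This is the Floyd-Warshall all-pairs shortest-path computation. For each intermediate vertex k = 0, 1, …, 3, update dist[i][j] ← min(dist[i][j], dist[i][k] + dist[k][j]). The final matrix gives, for each (i, j), the minimum total weight of any directed path from i to j (possibly empty when i = j).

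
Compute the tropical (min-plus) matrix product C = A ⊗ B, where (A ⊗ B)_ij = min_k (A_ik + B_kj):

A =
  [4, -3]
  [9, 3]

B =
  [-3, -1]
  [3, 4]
A ⊗ B =
  [0, 1]
  [6, 7]

Apply the min-plus product entry-by-entry:
  C[0][0] = min over k of (A[0][0] + B[0][0] = 4 + -3 = 1, A[0][1] + B[1][0] = -3 + 3 = 0) = 0 (attained at k = 1)
  C[0][1] = min over k of (A[0][0] + B[0][1] = 4 + -1 = 3, A[0][1] + B[1][1] = -3 + 4 = 1) = 1 (attained at k = 1)
  C[1][0] = min over k of (A[1][0] + B[0][0] = 9 + -3 = 6, A[1][1] + B[1][0] = 3 + 3 = 6) = 6 (attained at k = 0)
  C[1][1] = min over k of (A[1][0] + B[0][1] = 9 + -1 = 8, A[1][1] + B[1][1] = 3 + 4 = 7) = 7 (attained at k = 1)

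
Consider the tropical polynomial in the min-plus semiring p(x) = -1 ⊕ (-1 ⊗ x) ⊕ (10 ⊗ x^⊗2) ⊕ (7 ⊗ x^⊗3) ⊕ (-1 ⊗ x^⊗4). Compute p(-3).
p(-3) = -13

A tropical monomial a ⊗ x^⊗i evaluates to a + i · x. Evaluating each term at x = -3:
  Term 0 contributes -1 + 0 · -3 = -1
  Term 1 contributes -1 + 1 · -3 = -4
  Term 2 contributes 10 + 2 · -3 = 4
  Term 3 contributes 7 + 3 · -3 = -2
  Term 4 contributes -1 + 4 · -3 = -13
p(-3) = ⊕ of these = min[-1, -4, 4, -2, -13] = -13.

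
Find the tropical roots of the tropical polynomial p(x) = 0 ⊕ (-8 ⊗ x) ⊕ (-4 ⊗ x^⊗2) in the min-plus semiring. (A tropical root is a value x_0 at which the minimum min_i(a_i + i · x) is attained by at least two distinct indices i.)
Roots: {-4, 8}

Each tropical root is a break point of the lower envelope of the lines y = a_i + i · x (there are 3 lines, with slopes 0, 1, ..., 2). Only the lines that attain the minimum somewhere contribute to roots; other lines are dominated. Here the surviving (envelope) indices are i = 2, i = 1, i = 0.
Intersections between consecutive envelope lines give the roots: for adjacent envelope indices i < j the intersection is x = (a_i − a_j) / (j − i). Reading off the sorted break points: {-4, 8}.
Verification: at each break x_0, at least two indices attain the minimum of min_i(a_i + i · x_0).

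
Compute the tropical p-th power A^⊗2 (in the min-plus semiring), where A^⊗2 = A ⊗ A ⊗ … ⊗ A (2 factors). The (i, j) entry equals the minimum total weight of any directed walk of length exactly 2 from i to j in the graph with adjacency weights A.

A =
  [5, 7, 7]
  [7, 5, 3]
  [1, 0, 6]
A^⊗2 =
  [8, 7, 10]
  [4, 3, 8]
  [6, 5, 3]

Each entry (A^⊗2)_ij equals the minimum over all length-2 walks i = v_0 → v_1 → … → v_2 = j of Σ_t A[v_t][v_{t+1}]. For example, for (i, j) = (0, 2) we minimise over 3 possible intermediate vertex sequences; the minimum is 10, attained along the walk 0 → 1 → 2.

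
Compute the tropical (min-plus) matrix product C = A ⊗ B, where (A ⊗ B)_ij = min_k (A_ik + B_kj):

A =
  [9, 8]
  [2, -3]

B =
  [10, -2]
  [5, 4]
A ⊗ B =
  [13, 7]
  [2, 0]

Apply the min-plus product entry-by-entry:
  C[0][0] = min over k of (A[0][0] + B[0][0] = 9 + 10 = 19, A[0][1] + B[1][0] = 8 + 5 = 13) = 13 (attained at k = 1)
  C[0][1] = min over k of (A[0][0] + B[0][1] = 9 + -2 = 7, A[0][1] + B[1][1] = 8 + 4 = 12) = 7 (attained at k = 0)
  C[1][0] = min over k of (A[1][0] + B[0][0] = 2 + 10 = 12, A[1][1] + B[1][0] = -3 + 5 = 2) = 2 (attained at k = 1)
  C[1][1] = min over k of (A[1][0] + B[0][1] = 2 + -2 = 0, A[1][1] + B[1][1] = -3 + 4 = 1) = 0 (attained at k = 0)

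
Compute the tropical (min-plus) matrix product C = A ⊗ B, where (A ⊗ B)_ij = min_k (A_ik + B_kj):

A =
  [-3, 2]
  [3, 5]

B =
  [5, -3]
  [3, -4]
A ⊗ B =
  [2, -6]
  [8, 0]

Apply the min-plus product entry-by-entry:
  C[0][0] = min over k of (A[0][0] + B[0][0] = -3 + 5 = 2, A[0][1] + B[1][0] = 2 + 3 = 5) = 2 (attained at k = 0)
  C[0][1] = min over k of (A[0][0] + B[0][1] = -3 + -3 = -6, A[0][1] + B[1][1] = 2 + -4 = -2) = -6 (attained at k = 0)
  C[1][0] = min over k of (A[1][0] + B[0][0] = 3 + 5 = 8, A[1][1] + B[1][0] = 5 + 3 = 8) = 8 (attained at k = 0)
  C[1][1] = min over k of (A[1][0] + B[0][1] = 3 + -3 = 0, A[1][1] + B[1][1] = 5 + -4 = 1) = 0 (attained at k = 0)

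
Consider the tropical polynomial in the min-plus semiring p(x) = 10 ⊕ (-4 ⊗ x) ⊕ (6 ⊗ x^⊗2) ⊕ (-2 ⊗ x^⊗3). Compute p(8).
p(8) = 4

A tropical monomial a ⊗ x^⊗i evaluates to a + i · x. Evaluating each term at x = 8:
  Term 0 contributes 10 + 0 · 8 = 10
  Term 1 contributes -4 + 1 · 8 = 4
  Term 2 contributes 6 + 2 · 8 = 22
  Term 3 contributes -2 + 3 · 8 = 22
p(8) = ⊕ of these = min[10, 4, 22, 22] = 4.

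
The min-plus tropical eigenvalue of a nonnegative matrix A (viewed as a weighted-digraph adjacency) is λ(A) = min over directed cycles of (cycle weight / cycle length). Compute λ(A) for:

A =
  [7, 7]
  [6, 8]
λ(A) = 13/2

Enumerate directed cycles and compute their means (weight / length). Sample:
  cycle 0 → 0: weight = 7, length = 1, mean = 7/1 ≈ 7.000
  cycle 1 → 1: weight = 8, length = 1, mean = 8/1 ≈ 8.000
  cycle 0 → 1 → 0: weight = 13, length = 2, mean = 13/2 ≈ 6.500
  cycle 1 → 0 → 1: weight = 13, length = 2, mean = 13/2 ≈ 6.500
Minimum mean = 6.500, attained e.g. along the cycle 0 → 1 → 0 with weight 13 and length 2. So λ(A) = 13/2 = 13/2.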